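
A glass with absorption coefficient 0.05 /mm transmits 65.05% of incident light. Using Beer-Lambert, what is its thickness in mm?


Rearrange T = exp(-alpha * thickness):
  thickness = -ln(T) / alpha
  T = 65.05/100 = 0.6505
  ln(T) = -0.43001
  -ln(T) = 0.43001
  thickness = 0.43001 / 0.05 = 8.6 mm

8.6 mm


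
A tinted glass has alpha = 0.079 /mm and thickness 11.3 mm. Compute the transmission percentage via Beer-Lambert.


Beer-Lambert law: T = exp(-alpha * thickness)
  exponent = -0.079 * 11.3 = -0.8927
  T = exp(-0.8927) = 0.4095
  Percentage = 0.4095 * 100 = 40.95%

40.95%


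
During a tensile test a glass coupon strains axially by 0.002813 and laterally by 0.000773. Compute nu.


Poisson's ratio: nu = lateral strain / axial strain
  nu = 0.000773 / 0.002813 = 0.2748

0.2748


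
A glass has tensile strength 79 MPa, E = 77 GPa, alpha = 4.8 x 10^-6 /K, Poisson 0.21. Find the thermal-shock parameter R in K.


Thermal shock resistance: R = sigma * (1 - nu) / (E * alpha)
  Numerator = 79 * (1 - 0.21) = 62.41
  Denominator = 77 * 1000 * (4.8 x 10^-6) = 0.3696
  R = 62.41 / 0.3696 = 168.9 K

168.9 K


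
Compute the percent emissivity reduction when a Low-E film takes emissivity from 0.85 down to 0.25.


Percentage reduction = (1 - coated/uncoated) * 100
  Ratio = 0.25 / 0.85 = 0.2941
  Reduction = (1 - 0.2941) * 100 = 70.6%

70.6%


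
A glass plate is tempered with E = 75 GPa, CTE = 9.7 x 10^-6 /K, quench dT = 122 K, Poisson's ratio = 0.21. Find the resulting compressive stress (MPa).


Tempering stress: sigma = E * alpha * dT / (1 - nu)
  E (MPa) = 75 * 1000 = 75000
  Numerator = 75000 * (9.7 x 10^-6) * 122 = 88.755
  Denominator = 1 - 0.21 = 0.79
  sigma = 88.755 / 0.79 = 112.3 MPa

112.3 MPa


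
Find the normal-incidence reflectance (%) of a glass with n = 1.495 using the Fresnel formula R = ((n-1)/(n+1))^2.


Fresnel reflectance at normal incidence:
  R = ((n - 1)/(n + 1))^2
  (n - 1)/(n + 1) = (1.495 - 1)/(1.495 + 1) = 0.198397
  R = 0.198397^2 = 0.0393614
  R(%) = 0.0393614 * 100 = 3.936%

3.936%


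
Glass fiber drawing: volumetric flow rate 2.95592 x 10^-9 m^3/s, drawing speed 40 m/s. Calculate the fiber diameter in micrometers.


Cross-sectional area from continuity:
  A = Q / v = 2.95592 x 10^-9 / 40 = 7.3898 x 10^-11 m^2
Diameter from circular cross-section:
  d = sqrt(4A / pi) * 10^6 (m -> um)
  d = sqrt(4 * 7.3898 x 10^-11 / pi) * 10^6 = 9.7 um

9.7 um


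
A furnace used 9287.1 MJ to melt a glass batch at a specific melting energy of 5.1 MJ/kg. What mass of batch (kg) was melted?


Rearrange E = m * s for m:
  m = E / s
  m = 9287.1 / 5.1 = 1821.0 kg

1821.0 kg


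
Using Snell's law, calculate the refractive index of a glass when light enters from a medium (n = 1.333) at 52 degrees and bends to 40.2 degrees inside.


Apply Snell's law: n1 * sin(theta1) = n2 * sin(theta2)
  n2 = n1 * sin(theta1) / sin(theta2)
  sin(52) = 0.788011
  sin(40.2) = 0.645458
  n2 = 1.333 * 0.788011 / 0.645458 = 1.6274

1.6274


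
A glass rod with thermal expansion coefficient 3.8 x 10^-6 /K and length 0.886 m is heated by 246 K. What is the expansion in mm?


Thermal expansion formula: dL = alpha * L0 * dT
  dL = (3.8 x 10^-6) * 0.886 * 246 = 0.00082823 m
Convert to mm: 0.00082823 * 1000 = 0.8282 mm

0.8282 mm


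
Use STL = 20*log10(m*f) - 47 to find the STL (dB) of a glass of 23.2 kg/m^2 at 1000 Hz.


Mass law: STL = 20 * log10(m * f) - 47
  m * f = 23.2 * 1000 = 23200
  log10(23200) = 4.36549
  STL = 20 * 4.36549 - 47 = 87.3098 - 47 = 40.3 dB

40.3 dB


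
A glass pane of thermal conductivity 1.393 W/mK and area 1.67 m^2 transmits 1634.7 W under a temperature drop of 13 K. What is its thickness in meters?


Fourier's law: t = k * A * dT / Q
  t = 1.393 * 1.67 * 13 / 1634.7
  t = 30.24203 / 1634.7 = 0.0185 m

0.0185 m


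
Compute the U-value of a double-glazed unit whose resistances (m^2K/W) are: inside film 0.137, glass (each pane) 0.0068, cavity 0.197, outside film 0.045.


Total thermal resistance (series):
  R_total = R_in + R_glass + R_air + R_glass + R_out
  R_total = 0.137 + 0.0068 + 0.197 + 0.0068 + 0.045 = 0.3926 m^2K/W
U-value = 1 / R_total = 1 / 0.3926 = 2.547 W/m^2K

2.547 W/m^2K


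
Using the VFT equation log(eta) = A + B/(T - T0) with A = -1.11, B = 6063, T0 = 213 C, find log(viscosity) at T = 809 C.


VFT equation: log(eta) = A + B / (T - T0)
  T - T0 = 809 - 213 = 596
  B / (T - T0) = 6063 / 596 = 10.173
  log(eta) = -1.11 + 10.173 = 9.063

9.063


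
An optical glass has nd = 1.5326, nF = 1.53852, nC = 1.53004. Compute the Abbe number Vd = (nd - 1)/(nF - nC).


Abbe number formula: Vd = (nd - 1) / (nF - nC)
  nd - 1 = 1.5326 - 1 = 0.5326
  nF - nC = 1.53852 - 1.53004 = 0.00848
  Vd = 0.5326 / 0.00848 = 62.81

62.81


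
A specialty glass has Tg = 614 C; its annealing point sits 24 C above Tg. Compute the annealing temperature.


The annealing temperature is Tg plus the offset:
  T_anneal = 614 + 24 = 638 C

638 C


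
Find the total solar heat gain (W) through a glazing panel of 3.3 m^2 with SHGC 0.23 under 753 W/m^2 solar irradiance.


Solar heat gain: Q = Area * SHGC * Irradiance
  Q = 3.3 * 0.23 * 753 = 571.5 W

571.5 W


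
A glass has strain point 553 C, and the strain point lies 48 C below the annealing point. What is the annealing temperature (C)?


T_anneal = T_strain + gap:
  T_anneal = 553 + 48 = 601 C

601 C


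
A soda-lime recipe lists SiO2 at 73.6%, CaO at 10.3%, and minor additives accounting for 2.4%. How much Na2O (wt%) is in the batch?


Pieces sum to 100%:
  Na2O = 100 - (SiO2 + CaO + others)
  Na2O = 100 - (73.6 + 10.3 + 2.4) = 13.7%

13.7%


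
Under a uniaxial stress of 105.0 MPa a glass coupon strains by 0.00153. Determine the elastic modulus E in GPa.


Young's modulus: E = stress / strain
  E = 105.0 MPa / 0.00153 = 68627.45 MPa
Convert to GPa: 68627.45 / 1000 = 68.63 GPa

68.63 GPa


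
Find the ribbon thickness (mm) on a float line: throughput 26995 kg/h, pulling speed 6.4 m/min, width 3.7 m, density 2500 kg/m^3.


Ribbon cross-section from mass balance:
  Volume rate = throughput / density = 26995 / 2500 = 10.798 m^3/h
  thickness = volume rate / (speed * 60 * width), i.e.
  thickness = throughput / (60 * speed * width * density) * 1000
  thickness = 26995 / (60 * 6.4 * 3.7 * 2500) * 1000 = 7.6 mm

7.6 mm


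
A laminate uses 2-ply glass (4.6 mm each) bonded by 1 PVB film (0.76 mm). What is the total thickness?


Total thickness = glass contribution + PVB contribution
  Glass: 2 * 4.6 = 9.2 mm
  PVB: 1 * 0.76 = 0.76 mm
  Total = 9.2 + 0.76 = 9.96 mm

9.96 mm


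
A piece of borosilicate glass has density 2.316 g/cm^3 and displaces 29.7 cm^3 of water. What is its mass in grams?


Rearrange rho = m / V:
  m = rho * V
  m = 2.316 * 29.7 = 68.785 g

68.785 g


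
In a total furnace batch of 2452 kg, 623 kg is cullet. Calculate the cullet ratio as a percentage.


Cullet ratio = (cullet mass / total batch mass) * 100
  Ratio = 623 / 2452 * 100 = 25.41%

25.41%


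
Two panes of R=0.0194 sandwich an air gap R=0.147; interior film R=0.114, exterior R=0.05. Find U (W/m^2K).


Total thermal resistance (series):
  R_total = R_in + R_glass + R_air + R_glass + R_out
  R_total = 0.114 + 0.0194 + 0.147 + 0.0194 + 0.05 = 0.3498 m^2K/W
U-value = 1 / R_total = 1 / 0.3498 = 2.859 W/m^2K

2.859 W/m^2K


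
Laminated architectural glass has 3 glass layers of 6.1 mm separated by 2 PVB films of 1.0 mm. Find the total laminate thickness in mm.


Total thickness = glass contribution + PVB contribution
  Glass: 3 * 6.1 = 18.3 mm
  PVB: 2 * 1.0 = 2.0 mm
  Total = 18.3 + 2.0 = 20.3 mm

20.3 mm


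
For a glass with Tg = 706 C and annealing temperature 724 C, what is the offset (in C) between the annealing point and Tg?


Offset = T_anneal - Tg:
  offset = 724 - 706 = 18 C

18 C


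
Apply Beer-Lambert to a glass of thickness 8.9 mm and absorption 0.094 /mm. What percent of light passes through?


Beer-Lambert law: T = exp(-alpha * thickness)
  exponent = -0.094 * 8.9 = -0.8366
  T = exp(-0.8366) = 0.4332
  Percentage = 0.4332 * 100 = 43.32%

43.32%


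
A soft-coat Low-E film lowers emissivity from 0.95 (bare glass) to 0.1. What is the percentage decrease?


Percentage reduction = (1 - coated/uncoated) * 100
  Ratio = 0.1 / 0.95 = 0.1053
  Reduction = (1 - 0.1053) * 100 = 89.5%

89.5%


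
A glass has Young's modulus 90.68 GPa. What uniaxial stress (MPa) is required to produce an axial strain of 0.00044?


Rearrange E = sigma / epsilon:
  sigma = E * epsilon
  E (MPa) = 90.68 * 1000 = 90680
  sigma = 90680 * 0.00044 = 39.9 MPa

39.9 MPa


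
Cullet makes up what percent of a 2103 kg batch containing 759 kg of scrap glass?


Cullet ratio = (cullet mass / total batch mass) * 100
  Ratio = 759 / 2103 * 100 = 36.09%

36.09%


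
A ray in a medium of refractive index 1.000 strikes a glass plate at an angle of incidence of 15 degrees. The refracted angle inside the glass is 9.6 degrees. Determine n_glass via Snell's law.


Apply Snell's law: n1 * sin(theta1) = n2 * sin(theta2)
  n2 = n1 * sin(theta1) / sin(theta2)
  sin(15) = 0.258819
  sin(9.6) = 0.166769
  n2 = 1.000 * 0.258819 / 0.166769 = 1.552

1.552


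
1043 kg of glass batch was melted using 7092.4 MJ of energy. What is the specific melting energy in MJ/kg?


Rearrange E = m * s for s:
  s = E / m
  s = 7092.4 / 1043 = 6.8 MJ/kg

6.8 MJ/kg


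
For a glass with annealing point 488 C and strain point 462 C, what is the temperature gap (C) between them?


Gap = T_anneal - T_strain:
  gap = 488 - 462 = 26 C

26 C


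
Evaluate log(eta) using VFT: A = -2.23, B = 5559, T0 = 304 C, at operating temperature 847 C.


VFT equation: log(eta) = A + B / (T - T0)
  T - T0 = 847 - 304 = 543
  B / (T - T0) = 5559 / 543 = 10.238
  log(eta) = -2.23 + 10.238 = 8.008

8.008


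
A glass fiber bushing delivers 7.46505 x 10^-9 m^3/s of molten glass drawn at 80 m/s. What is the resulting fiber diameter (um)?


Cross-sectional area from continuity:
  A = Q / v = 7.46505 x 10^-9 / 80 = 9.331312 x 10^-11 m^2
Diameter from circular cross-section:
  d = sqrt(4A / pi) * 10^6 (m -> um)
  d = sqrt(4 * 9.331312 x 10^-11 / pi) * 10^6 = 10.9 um

10.9 um


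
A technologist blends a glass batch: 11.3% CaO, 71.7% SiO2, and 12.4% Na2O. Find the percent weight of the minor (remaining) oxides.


Sum the three major oxides:
  SiO2 + Na2O + CaO = 71.7 + 12.4 + 11.3 = 95.4%
Subtract from 100%:
  Others = 100 - 95.4 = 4.6%

4.6%


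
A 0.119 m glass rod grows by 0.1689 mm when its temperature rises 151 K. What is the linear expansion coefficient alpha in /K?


Rearrange dL = alpha * L0 * dT for alpha:
  alpha = dL / (L0 * dT)
  alpha = (0.1689 / 1000) / (0.119 * 151) = 0.0000094 /K = 9.4 x 10^-6 /K

9.4 x 10^-6 /K


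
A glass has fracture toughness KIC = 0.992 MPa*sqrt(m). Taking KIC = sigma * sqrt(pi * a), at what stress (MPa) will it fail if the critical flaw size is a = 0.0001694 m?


Rearrange KIC = sigma * sqrt(pi * a):
  sigma = KIC / sqrt(pi * a)
  sqrt(pi * 0.0001694) = 0.023069
  sigma = 0.992 / 0.023069 = 43.0 MPa

43.0 MPa


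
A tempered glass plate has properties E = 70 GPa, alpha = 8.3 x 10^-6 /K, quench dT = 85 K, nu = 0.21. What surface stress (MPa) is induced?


Tempering stress: sigma = E * alpha * dT / (1 - nu)
  E (MPa) = 70 * 1000 = 70000
  Numerator = 70000 * (8.3 x 10^-6) * 85 = 49.385
  Denominator = 1 - 0.21 = 0.79
  sigma = 49.385 / 0.79 = 62.5 MPa

62.5 MPa


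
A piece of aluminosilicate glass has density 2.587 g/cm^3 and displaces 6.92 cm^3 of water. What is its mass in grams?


Rearrange rho = m / V:
  m = rho * V
  m = 2.587 * 6.92 = 17.902 g

17.902 g


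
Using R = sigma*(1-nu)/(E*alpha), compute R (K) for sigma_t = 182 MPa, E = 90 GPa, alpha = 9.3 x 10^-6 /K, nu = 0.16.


Thermal shock resistance: R = sigma * (1 - nu) / (E * alpha)
  Numerator = 182 * (1 - 0.16) = 152.88
  Denominator = 90 * 1000 * (9.3 x 10^-6) = 0.837
  R = 152.88 / 0.837 = 182.7 K

182.7 K


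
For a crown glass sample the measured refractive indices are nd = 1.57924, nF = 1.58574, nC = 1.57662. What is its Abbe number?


Abbe number formula: Vd = (nd - 1) / (nF - nC)
  nd - 1 = 1.57924 - 1 = 0.57924
  nF - nC = 1.58574 - 1.57662 = 0.00912
  Vd = 0.57924 / 0.00912 = 63.51

63.51


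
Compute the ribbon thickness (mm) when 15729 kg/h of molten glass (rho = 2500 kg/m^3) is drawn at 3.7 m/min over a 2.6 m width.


Ribbon cross-section from mass balance:
  Volume rate = throughput / density = 15729 / 2500 = 6.2916 m^3/h
  thickness = volume rate / (speed * 60 * width), i.e.
  thickness = throughput / (60 * speed * width * density) * 1000
  thickness = 15729 / (60 * 3.7 * 2.6 * 2500) * 1000 = 10.9 mm

10.9 mm


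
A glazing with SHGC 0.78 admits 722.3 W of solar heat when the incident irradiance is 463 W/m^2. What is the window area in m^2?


Rearrange Q = Area * SHGC * Irradiance:
  Area = Q / (SHGC * Irradiance)
  Area = 722.3 / (0.78 * 463) = 2.0 m^2

2.0 m^2


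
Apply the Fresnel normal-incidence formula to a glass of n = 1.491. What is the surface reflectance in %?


Fresnel reflectance at normal incidence:
  R = ((n - 1)/(n + 1))^2
  (n - 1)/(n + 1) = (1.491 - 1)/(1.491 + 1) = 0.19711
  R = 0.19711^2 = 0.0388524
  R(%) = 0.0388524 * 100 = 3.885%

3.885%


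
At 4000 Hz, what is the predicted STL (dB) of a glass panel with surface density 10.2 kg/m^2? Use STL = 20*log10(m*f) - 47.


Mass law: STL = 20 * log10(m * f) - 47
  m * f = 10.2 * 4000 = 40800
  log10(40800) = 4.61066
  STL = 20 * 4.61066 - 47 = 92.2132 - 47 = 45.2 dB

45.2 dB


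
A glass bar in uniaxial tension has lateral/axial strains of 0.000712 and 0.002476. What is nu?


Poisson's ratio: nu = lateral strain / axial strain
  nu = 0.000712 / 0.002476 = 0.2876

0.2876


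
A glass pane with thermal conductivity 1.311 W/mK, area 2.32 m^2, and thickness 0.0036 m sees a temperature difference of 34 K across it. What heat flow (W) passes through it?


Fourier's law: Q = k * A * dT / t
  Q = 1.311 * 2.32 * 34 / 0.0036
  Q = 103.41168 / 0.0036 = 28725.5 W

28725.5 W


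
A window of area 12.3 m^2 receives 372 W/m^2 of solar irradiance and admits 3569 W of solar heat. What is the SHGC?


Rearrange Q = Area * SHGC * Irradiance:
  SHGC = Q / (Area * Irradiance)
  SHGC = 3569 / (12.3 * 372) = 0.78

0.78


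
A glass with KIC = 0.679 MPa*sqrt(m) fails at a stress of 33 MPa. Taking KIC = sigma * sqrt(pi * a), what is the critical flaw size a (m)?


Rearrange KIC = sigma * sqrt(pi * a):
  sqrt(pi * a) = KIC / sigma
  sqrt(pi * a) = 0.679 / 33 = 0.020576
  a = (KIC / sigma)^2 / pi
  a = 0.020576^2 / pi = 0.0001348 m

0.0001348 m


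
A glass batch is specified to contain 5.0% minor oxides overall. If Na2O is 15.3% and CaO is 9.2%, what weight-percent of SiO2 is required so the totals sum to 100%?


Known pieces sum to 100%:
  SiO2 = 100 - (others + Na2O + CaO)
  SiO2 = 100 - (5.0 + 15.3 + 9.2) = 70.5%

70.5%


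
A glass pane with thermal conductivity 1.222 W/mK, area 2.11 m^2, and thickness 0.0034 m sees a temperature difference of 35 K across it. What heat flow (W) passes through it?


Fourier's law: Q = k * A * dT / t
  Q = 1.222 * 2.11 * 35 / 0.0034
  Q = 90.2447 / 0.0034 = 26542.6 W

26542.6 W


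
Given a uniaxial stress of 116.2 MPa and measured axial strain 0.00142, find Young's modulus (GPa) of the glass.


Young's modulus: E = stress / strain
  E = 116.2 MPa / 0.00142 = 81830.99 MPa
Convert to GPa: 81830.99 / 1000 = 81.83 GPa

81.83 GPa


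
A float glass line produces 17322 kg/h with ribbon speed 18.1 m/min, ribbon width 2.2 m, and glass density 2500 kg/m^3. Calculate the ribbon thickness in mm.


Ribbon cross-section from mass balance:
  Volume rate = throughput / density = 17322 / 2500 = 6.9288 m^3/h
  thickness = volume rate / (speed * 60 * width), i.e.
  thickness = throughput / (60 * speed * width * density) * 1000
  thickness = 17322 / (60 * 18.1 * 2.2 * 2500) * 1000 = 2.9 mm

2.9 mm


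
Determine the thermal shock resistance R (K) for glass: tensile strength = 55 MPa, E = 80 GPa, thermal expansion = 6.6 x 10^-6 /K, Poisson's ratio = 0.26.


Thermal shock resistance: R = sigma * (1 - nu) / (E * alpha)
  Numerator = 55 * (1 - 0.26) = 40.7
  Denominator = 80 * 1000 * (6.6 x 10^-6) = 0.528
  R = 40.7 / 0.528 = 77.1 K

77.1 K


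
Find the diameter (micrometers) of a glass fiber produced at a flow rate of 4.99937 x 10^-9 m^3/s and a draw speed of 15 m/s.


Cross-sectional area from continuity:
  A = Q / v = 4.99937 x 10^-9 / 15 = 3.332913 x 10^-10 m^2
Diameter from circular cross-section:
  d = sqrt(4A / pi) * 10^6 (m -> um)
  d = sqrt(4 * 3.332913 x 10^-10 / pi) * 10^6 = 20.6 um

20.6 um


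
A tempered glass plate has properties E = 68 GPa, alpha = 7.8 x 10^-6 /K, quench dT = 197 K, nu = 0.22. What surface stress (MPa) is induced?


Tempering stress: sigma = E * alpha * dT / (1 - nu)
  E (MPa) = 68 * 1000 = 68000
  Numerator = 68000 * (7.8 x 10^-6) * 197 = 104.4888
  Denominator = 1 - 0.22 = 0.78
  sigma = 104.4888 / 0.78 = 134.0 MPa

134.0 MPa


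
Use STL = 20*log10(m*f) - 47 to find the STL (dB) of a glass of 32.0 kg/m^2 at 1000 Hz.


Mass law: STL = 20 * log10(m * f) - 47
  m * f = 32.0 * 1000 = 32000
  log10(32000) = 4.50515
  STL = 20 * 4.50515 - 47 = 90.103 - 47 = 43.1 dB

43.1 dB


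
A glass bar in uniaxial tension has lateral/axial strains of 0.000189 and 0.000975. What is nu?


Poisson's ratio: nu = lateral strain / axial strain
  nu = 0.000189 / 0.000975 = 0.1938

0.1938


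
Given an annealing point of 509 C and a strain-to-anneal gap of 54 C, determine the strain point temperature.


Strain point = annealing point - difference:
  T_strain = 509 - 54 = 455 C

455 C


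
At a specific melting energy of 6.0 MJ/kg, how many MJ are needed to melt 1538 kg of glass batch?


Total energy = mass * specific energy
  E = 1538 * 6.0 = 9228 MJ

9228 MJ


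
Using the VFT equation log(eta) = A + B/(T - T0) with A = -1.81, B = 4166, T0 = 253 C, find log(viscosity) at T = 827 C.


VFT equation: log(eta) = A + B / (T - T0)
  T - T0 = 827 - 253 = 574
  B / (T - T0) = 4166 / 574 = 7.258
  log(eta) = -1.81 + 7.258 = 5.448

5.448


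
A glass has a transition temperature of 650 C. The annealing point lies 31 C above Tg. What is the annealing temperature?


The annealing temperature is Tg plus the offset:
  T_anneal = 650 + 31 = 681 C

681 C


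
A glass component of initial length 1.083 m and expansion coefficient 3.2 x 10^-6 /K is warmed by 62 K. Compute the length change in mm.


Thermal expansion formula: dL = alpha * L0 * dT
  dL = (3.2 x 10^-6) * 1.083 * 62 = 0.00021487 m
Convert to mm: 0.00021487 * 1000 = 0.2149 mm

0.2149 mm


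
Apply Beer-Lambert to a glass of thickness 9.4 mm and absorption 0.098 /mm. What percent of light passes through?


Beer-Lambert law: T = exp(-alpha * thickness)
  exponent = -0.098 * 9.4 = -0.9212
  T = exp(-0.9212) = 0.398
  Percentage = 0.398 * 100 = 39.8%

39.8%


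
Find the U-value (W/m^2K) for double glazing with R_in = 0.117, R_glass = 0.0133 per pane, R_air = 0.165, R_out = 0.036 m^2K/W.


Total thermal resistance (series):
  R_total = R_in + R_glass + R_air + R_glass + R_out
  R_total = 0.117 + 0.0133 + 0.165 + 0.0133 + 0.036 = 0.3446 m^2K/W
U-value = 1 / R_total = 1 / 0.3446 = 2.902 W/m^2K

2.902 W/m^2K


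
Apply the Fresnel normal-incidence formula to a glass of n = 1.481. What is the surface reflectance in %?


Fresnel reflectance at normal incidence:
  R = ((n - 1)/(n + 1))^2
  (n - 1)/(n + 1) = (1.481 - 1)/(1.481 + 1) = 0.193873
  R = 0.193873^2 = 0.0375867
  R(%) = 0.0375867 * 100 = 3.759%

3.759%


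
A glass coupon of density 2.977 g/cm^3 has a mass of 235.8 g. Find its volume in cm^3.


Rearrange rho = m / V:
  V = m / rho
  V = 235.8 / 2.977 = 79.207 cm^3

79.207 cm^3


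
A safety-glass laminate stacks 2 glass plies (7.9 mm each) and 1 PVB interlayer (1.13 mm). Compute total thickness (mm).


Total thickness = glass contribution + PVB contribution
  Glass: 2 * 7.9 = 15.8 mm
  PVB: 1 * 1.13 = 1.13 mm
  Total = 15.8 + 1.13 = 16.93 mm

16.93 mm


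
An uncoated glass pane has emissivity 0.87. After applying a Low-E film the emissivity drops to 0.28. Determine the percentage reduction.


Percentage reduction = (1 - coated/uncoated) * 100
  Ratio = 0.28 / 0.87 = 0.3218
  Reduction = (1 - 0.3218) * 100 = 67.8%

67.8%


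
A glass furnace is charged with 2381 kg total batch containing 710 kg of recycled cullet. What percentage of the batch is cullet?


Cullet ratio = (cullet mass / total batch mass) * 100
  Ratio = 710 / 2381 * 100 = 29.82%

29.82%


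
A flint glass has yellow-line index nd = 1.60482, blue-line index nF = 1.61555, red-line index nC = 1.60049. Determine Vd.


Abbe number formula: Vd = (nd - 1) / (nF - nC)
  nd - 1 = 1.60482 - 1 = 0.60482
  nF - nC = 1.61555 - 1.60049 = 0.01506
  Vd = 0.60482 / 0.01506 = 40.16

40.16


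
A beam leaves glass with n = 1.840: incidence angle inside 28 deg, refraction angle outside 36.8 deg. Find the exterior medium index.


Apply Snell's law: n1 * sin(theta1) = n2 * sin(theta2)
  n2 = n1 * sin(theta1) / sin(theta2)
  sin(28) = 0.469472
  sin(36.8) = 0.599024
  n2 = 1.840 * 0.469472 / 0.599024 = 1.4421

1.4421


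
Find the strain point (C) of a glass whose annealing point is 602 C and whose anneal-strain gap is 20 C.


Strain point = annealing point - difference:
  T_strain = 602 - 20 = 582 C

582 C


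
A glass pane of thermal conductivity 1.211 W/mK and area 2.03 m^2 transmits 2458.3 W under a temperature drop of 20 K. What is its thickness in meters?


Fourier's law: t = k * A * dT / Q
  t = 1.211 * 2.03 * 20 / 2458.3
  t = 49.1666 / 2458.3 = 0.02 m

0.02 m


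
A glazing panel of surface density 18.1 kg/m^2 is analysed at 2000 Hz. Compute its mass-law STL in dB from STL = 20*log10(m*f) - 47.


Mass law: STL = 20 * log10(m * f) - 47
  m * f = 18.1 * 2000 = 36200
  log10(36200) = 4.55871
  STL = 20 * 4.55871 - 47 = 91.1742 - 47 = 44.2 dB

44.2 dB


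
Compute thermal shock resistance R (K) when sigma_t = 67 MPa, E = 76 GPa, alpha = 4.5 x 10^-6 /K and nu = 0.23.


Thermal shock resistance: R = sigma * (1 - nu) / (E * alpha)
  Numerator = 67 * (1 - 0.23) = 51.59
  Denominator = 76 * 1000 * (4.5 x 10^-6) = 0.342
  R = 51.59 / 0.342 = 150.8 K

150.8 K


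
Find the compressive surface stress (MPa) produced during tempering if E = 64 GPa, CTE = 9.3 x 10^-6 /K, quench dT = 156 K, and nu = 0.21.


Tempering stress: sigma = E * alpha * dT / (1 - nu)
  E (MPa) = 64 * 1000 = 64000
  Numerator = 64000 * (9.3 x 10^-6) * 156 = 92.8512
  Denominator = 1 - 0.21 = 0.79
  sigma = 92.8512 / 0.79 = 117.5 MPa

117.5 MPa


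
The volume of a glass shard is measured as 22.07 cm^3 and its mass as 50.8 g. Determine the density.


Use the definition of density:
  rho = mass / volume
  rho = 50.8 / 22.07 = 2.302 g/cm^3

2.302 g/cm^3


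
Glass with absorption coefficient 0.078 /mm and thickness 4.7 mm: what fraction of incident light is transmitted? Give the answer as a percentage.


Beer-Lambert law: T = exp(-alpha * thickness)
  exponent = -0.078 * 4.7 = -0.3666
  T = exp(-0.3666) = 0.6931
  Percentage = 0.6931 * 100 = 69.31%

69.31%


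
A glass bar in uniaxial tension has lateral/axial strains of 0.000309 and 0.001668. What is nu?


Poisson's ratio: nu = lateral strain / axial strain
  nu = 0.000309 / 0.001668 = 0.1853

0.1853


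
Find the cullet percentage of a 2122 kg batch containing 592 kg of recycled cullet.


Cullet ratio = (cullet mass / total batch mass) * 100
  Ratio = 592 / 2122 * 100 = 27.9%

27.9%


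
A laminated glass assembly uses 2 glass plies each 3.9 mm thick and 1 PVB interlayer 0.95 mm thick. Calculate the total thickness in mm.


Total thickness = glass contribution + PVB contribution
  Glass: 2 * 3.9 = 7.8 mm
  PVB: 1 * 0.95 = 0.95 mm
  Total = 7.8 + 0.95 = 8.75 mm

8.75 mm


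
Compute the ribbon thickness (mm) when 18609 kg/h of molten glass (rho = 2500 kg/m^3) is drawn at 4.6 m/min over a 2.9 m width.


Ribbon cross-section from mass balance:
  Volume rate = throughput / density = 18609 / 2500 = 7.4436 m^3/h
  thickness = volume rate / (speed * 60 * width), i.e.
  thickness = throughput / (60 * speed * width * density) * 1000
  thickness = 18609 / (60 * 4.6 * 2.9 * 2500) * 1000 = 9.3 mm

9.3 mm


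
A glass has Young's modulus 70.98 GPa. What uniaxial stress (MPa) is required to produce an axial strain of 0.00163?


Rearrange E = sigma / epsilon:
  sigma = E * epsilon
  E (MPa) = 70.98 * 1000 = 70980
  sigma = 70980 * 0.00163 = 115.7 MPa

115.7 MPa


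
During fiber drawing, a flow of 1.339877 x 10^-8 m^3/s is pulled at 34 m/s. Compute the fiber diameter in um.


Cross-sectional area from continuity:
  A = Q / v = 1.339877 x 10^-8 / 34 = 3.940815 x 10^-10 m^2
Diameter from circular cross-section:
  d = sqrt(4A / pi) * 10^6 (m -> um)
  d = sqrt(4 * 3.940815 x 10^-10 / pi) * 10^6 = 22.4 um

22.4 um


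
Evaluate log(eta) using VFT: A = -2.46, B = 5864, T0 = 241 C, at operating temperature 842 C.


VFT equation: log(eta) = A + B / (T - T0)
  T - T0 = 842 - 241 = 601
  B / (T - T0) = 5864 / 601 = 9.757
  log(eta) = -2.46 + 9.757 = 7.297

7.297


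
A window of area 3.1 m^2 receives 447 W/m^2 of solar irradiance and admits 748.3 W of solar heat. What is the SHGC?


Rearrange Q = Area * SHGC * Irradiance:
  SHGC = Q / (Area * Irradiance)
  SHGC = 748.3 / (3.1 * 447) = 0.54

0.54


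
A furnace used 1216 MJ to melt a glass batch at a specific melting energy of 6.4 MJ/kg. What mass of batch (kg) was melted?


Rearrange E = m * s for m:
  m = E / s
  m = 1216 / 6.4 = 190.0 kg

190.0 kg


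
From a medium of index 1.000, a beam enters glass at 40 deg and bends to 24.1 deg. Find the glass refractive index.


Apply Snell's law: n1 * sin(theta1) = n2 * sin(theta2)
  n2 = n1 * sin(theta1) / sin(theta2)
  sin(40) = 0.642788
  sin(24.1) = 0.40833
  n2 = 1.000 * 0.642788 / 0.40833 = 1.5742

1.5742


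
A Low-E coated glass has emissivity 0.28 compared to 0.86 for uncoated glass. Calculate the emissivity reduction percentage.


Percentage reduction = (1 - coated/uncoated) * 100
  Ratio = 0.28 / 0.86 = 0.3256
  Reduction = (1 - 0.3256) * 100 = 67.4%

67.4%


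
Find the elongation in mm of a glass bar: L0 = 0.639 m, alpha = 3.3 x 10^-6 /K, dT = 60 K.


Thermal expansion formula: dL = alpha * L0 * dT
  dL = (3.3 x 10^-6) * 0.639 * 60 = 0.00012652 m
Convert to mm: 0.00012652 * 1000 = 0.1265 mm

0.1265 mm


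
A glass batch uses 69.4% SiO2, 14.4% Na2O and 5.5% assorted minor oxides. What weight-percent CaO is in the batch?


Pieces sum to 100%:
  CaO = 100 - (SiO2 + Na2O + others)
  CaO = 100 - (69.4 + 14.4 + 5.5) = 10.7%

10.7%


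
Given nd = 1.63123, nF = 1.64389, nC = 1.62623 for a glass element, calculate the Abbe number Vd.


Abbe number formula: Vd = (nd - 1) / (nF - nC)
  nd - 1 = 1.63123 - 1 = 0.63123
  nF - nC = 1.64389 - 1.62623 = 0.01766
  Vd = 0.63123 / 0.01766 = 35.74

35.74


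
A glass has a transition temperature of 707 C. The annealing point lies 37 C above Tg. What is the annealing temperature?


The annealing temperature is Tg plus the offset:
  T_anneal = 707 + 37 = 744 C

744 C


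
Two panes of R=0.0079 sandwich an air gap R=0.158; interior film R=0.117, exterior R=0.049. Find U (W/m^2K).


Total thermal resistance (series):
  R_total = R_in + R_glass + R_air + R_glass + R_out
  R_total = 0.117 + 0.0079 + 0.158 + 0.0079 + 0.049 = 0.3398 m^2K/W
U-value = 1 / R_total = 1 / 0.3398 = 2.943 W/m^2K

2.943 W/m^2K


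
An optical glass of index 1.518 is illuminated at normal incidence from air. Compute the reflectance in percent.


Fresnel reflectance at normal incidence:
  R = ((n - 1)/(n + 1))^2
  (n - 1)/(n + 1) = (1.518 - 1)/(1.518 + 1) = 0.205719
  R = 0.205719^2 = 0.0423203
  R(%) = 0.0423203 * 100 = 4.232%

4.232%


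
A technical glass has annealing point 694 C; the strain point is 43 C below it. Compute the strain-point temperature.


Strain point = annealing point - difference:
  T_strain = 694 - 43 = 651 C

651 C


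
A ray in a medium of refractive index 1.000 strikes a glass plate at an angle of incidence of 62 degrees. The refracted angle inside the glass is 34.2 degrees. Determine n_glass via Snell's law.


Apply Snell's law: n1 * sin(theta1) = n2 * sin(theta2)
  n2 = n1 * sin(theta1) / sin(theta2)
  sin(62) = 0.882948
  sin(34.2) = 0.562083
  n2 = 1.000 * 0.882948 / 0.562083 = 1.5708

1.5708


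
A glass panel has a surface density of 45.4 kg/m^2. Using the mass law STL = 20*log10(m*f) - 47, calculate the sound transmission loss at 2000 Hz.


Mass law: STL = 20 * log10(m * f) - 47
  m * f = 45.4 * 2000 = 90800
  log10(90800) = 4.95809
  STL = 20 * 4.95809 - 47 = 99.1618 - 47 = 52.2 dB

52.2 dB


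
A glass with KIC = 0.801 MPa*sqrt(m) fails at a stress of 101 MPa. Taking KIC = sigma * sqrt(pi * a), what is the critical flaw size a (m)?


Rearrange KIC = sigma * sqrt(pi * a):
  sqrt(pi * a) = KIC / sigma
  sqrt(pi * a) = 0.801 / 101 = 0.007931
  a = (KIC / sigma)^2 / pi
  a = 0.007931^2 / pi = 0.00002 m

0.00002 m


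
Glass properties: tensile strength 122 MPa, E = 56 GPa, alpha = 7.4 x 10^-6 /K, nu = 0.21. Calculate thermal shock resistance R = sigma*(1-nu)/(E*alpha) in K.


Thermal shock resistance: R = sigma * (1 - nu) / (E * alpha)
  Numerator = 122 * (1 - 0.21) = 96.38
  Denominator = 56 * 1000 * (7.4 x 10^-6) = 0.4144
  R = 96.38 / 0.4144 = 232.6 K

232.6 K


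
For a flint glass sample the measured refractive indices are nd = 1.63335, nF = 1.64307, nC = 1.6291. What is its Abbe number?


Abbe number formula: Vd = (nd - 1) / (nF - nC)
  nd - 1 = 1.63335 - 1 = 0.63335
  nF - nC = 1.64307 - 1.6291 = 0.01397
  Vd = 0.63335 / 0.01397 = 45.34

45.34


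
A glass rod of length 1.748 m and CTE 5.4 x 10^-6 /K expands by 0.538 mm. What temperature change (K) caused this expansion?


Rearrange dL = alpha * L0 * dT for dT:
  dT = dL / (alpha * L0)
  dL (m) = 0.538 / 1000 = 0.000538
  dT = 0.000538 / ((5.4 x 10^-6) * 1.748) = 57.0 K

57.0 K


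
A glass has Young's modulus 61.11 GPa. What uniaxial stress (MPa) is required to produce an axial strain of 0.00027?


Rearrange E = sigma / epsilon:
  sigma = E * epsilon
  E (MPa) = 61.11 * 1000 = 61110
  sigma = 61110 * 0.00027 = 16.5 MPa

16.5 MPa


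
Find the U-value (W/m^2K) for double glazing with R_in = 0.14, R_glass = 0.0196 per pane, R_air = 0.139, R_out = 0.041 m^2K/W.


Total thermal resistance (series):
  R_total = R_in + R_glass + R_air + R_glass + R_out
  R_total = 0.14 + 0.0196 + 0.139 + 0.0196 + 0.041 = 0.3592 m^2K/W
U-value = 1 / R_total = 1 / 0.3592 = 2.784 W/m^2K

2.784 W/m^2K


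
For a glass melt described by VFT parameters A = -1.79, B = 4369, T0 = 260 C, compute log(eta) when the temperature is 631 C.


VFT equation: log(eta) = A + B / (T - T0)
  T - T0 = 631 - 260 = 371
  B / (T - T0) = 4369 / 371 = 11.776
  log(eta) = -1.79 + 11.776 = 9.986

9.986


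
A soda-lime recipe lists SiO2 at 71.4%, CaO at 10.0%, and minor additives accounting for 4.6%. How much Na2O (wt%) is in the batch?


Pieces sum to 100%:
  Na2O = 100 - (SiO2 + CaO + others)
  Na2O = 100 - (71.4 + 10.0 + 4.6) = 14.0%

14.0%


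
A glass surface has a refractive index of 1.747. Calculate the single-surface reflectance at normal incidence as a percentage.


Fresnel reflectance at normal incidence:
  R = ((n - 1)/(n + 1))^2
  (n - 1)/(n + 1) = (1.747 - 1)/(1.747 + 1) = 0.271933
  R = 0.271933^2 = 0.0739476
  R(%) = 0.0739476 * 100 = 7.395%

7.395%


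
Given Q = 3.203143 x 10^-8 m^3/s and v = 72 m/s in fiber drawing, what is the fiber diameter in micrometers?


Cross-sectional area from continuity:
  A = Q / v = 3.203143 x 10^-8 / 72 = 4.44881 x 10^-10 m^2
Diameter from circular cross-section:
  d = sqrt(4A / pi) * 10^6 (m -> um)
  d = sqrt(4 * 4.44881 x 10^-10 / pi) * 10^6 = 23.8 um

23.8 um


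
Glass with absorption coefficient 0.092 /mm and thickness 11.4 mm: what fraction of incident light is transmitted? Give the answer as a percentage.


Beer-Lambert law: T = exp(-alpha * thickness)
  exponent = -0.092 * 11.4 = -1.0488
  T = exp(-1.0488) = 0.3504
  Percentage = 0.3504 * 100 = 35.04%

35.04%


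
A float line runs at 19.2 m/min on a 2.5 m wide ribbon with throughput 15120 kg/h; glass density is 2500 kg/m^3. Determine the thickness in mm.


Ribbon cross-section from mass balance:
  Volume rate = throughput / density = 15120 / 2500 = 6.048 m^3/h
  thickness = volume rate / (speed * 60 * width), i.e.
  thickness = throughput / (60 * speed * width * density) * 1000
  thickness = 15120 / (60 * 19.2 * 2.5 * 2500) * 1000 = 2.1 mm

2.1 mm


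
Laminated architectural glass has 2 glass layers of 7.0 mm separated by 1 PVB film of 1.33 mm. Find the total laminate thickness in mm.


Total thickness = glass contribution + PVB contribution
  Glass: 2 * 7.0 = 14.0 mm
  PVB: 1 * 1.33 = 1.33 mm
  Total = 14.0 + 1.33 = 15.33 mm

15.33 mm


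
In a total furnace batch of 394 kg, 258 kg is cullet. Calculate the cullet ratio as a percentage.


Cullet ratio = (cullet mass / total batch mass) * 100
  Ratio = 258 / 394 * 100 = 65.48%

65.48%


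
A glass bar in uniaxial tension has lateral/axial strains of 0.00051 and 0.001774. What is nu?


Poisson's ratio: nu = lateral strain / axial strain
  nu = 0.00051 / 0.001774 = 0.2875

0.2875


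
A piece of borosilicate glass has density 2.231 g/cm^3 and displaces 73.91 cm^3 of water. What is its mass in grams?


Rearrange rho = m / V:
  m = rho * V
  m = 2.231 * 73.91 = 164.893 g

164.893 g


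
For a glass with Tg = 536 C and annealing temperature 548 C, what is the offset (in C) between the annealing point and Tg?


Offset = T_anneal - Tg:
  offset = 548 - 536 = 12 C

12 C


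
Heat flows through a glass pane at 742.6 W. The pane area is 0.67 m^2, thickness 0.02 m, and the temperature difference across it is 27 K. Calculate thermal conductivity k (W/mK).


Fourier's law rearranged: k = Q * t / (A * dT)
  Numerator = 742.6 * 0.02 = 14.852
  Denominator = 0.67 * 27 = 18.09
  k = 14.852 / 18.09 = 0.821 W/mK

0.821 W/mK


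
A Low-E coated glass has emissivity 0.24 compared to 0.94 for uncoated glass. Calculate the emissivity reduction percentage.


Percentage reduction = (1 - coated/uncoated) * 100
  Ratio = 0.24 / 0.94 = 0.2553
  Reduction = (1 - 0.2553) * 100 = 74.5%

74.5%


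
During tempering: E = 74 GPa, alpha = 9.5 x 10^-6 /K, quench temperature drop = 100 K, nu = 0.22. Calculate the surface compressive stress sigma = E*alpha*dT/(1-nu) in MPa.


Tempering stress: sigma = E * alpha * dT / (1 - nu)
  E (MPa) = 74 * 1000 = 74000
  Numerator = 74000 * (9.5 x 10^-6) * 100 = 70.3
  Denominator = 1 - 0.22 = 0.78
  sigma = 70.3 / 0.78 = 90.1 MPa

90.1 MPa


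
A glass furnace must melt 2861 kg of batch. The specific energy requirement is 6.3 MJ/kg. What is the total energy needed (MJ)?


Total energy = mass * specific energy
  E = 2861 * 6.3 = 18024.3 MJ

18024.3 MJ


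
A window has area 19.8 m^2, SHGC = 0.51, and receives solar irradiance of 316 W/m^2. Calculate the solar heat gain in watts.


Solar heat gain: Q = Area * SHGC * Irradiance
  Q = 19.8 * 0.51 * 316 = 3191 W

3191 W


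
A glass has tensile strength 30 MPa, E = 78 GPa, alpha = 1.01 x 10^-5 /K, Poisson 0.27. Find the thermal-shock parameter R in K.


Thermal shock resistance: R = sigma * (1 - nu) / (E * alpha)
  Numerator = 30 * (1 - 0.27) = 21.9
  Denominator = 78 * 1000 * (1.01 x 10^-5) = 0.7878
  R = 21.9 / 0.7878 = 27.8 K

27.8 K


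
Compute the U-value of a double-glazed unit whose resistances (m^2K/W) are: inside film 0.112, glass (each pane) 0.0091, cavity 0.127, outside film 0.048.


Total thermal resistance (series):
  R_total = R_in + R_glass + R_air + R_glass + R_out
  R_total = 0.112 + 0.0091 + 0.127 + 0.0091 + 0.048 = 0.3052 m^2K/W
U-value = 1 / R_total = 1 / 0.3052 = 3.277 W/m^2K

3.277 W/m^2K


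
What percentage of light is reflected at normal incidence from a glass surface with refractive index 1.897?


Fresnel reflectance at normal incidence:
  R = ((n - 1)/(n + 1))^2
  (n - 1)/(n + 1) = (1.897 - 1)/(1.897 + 1) = 0.309631
  R = 0.309631^2 = 0.0958714
  R(%) = 0.0958714 * 100 = 9.587%

9.587%


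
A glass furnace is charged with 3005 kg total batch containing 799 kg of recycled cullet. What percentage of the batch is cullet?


Cullet ratio = (cullet mass / total batch mass) * 100
  Ratio = 799 / 3005 * 100 = 26.59%

26.59%


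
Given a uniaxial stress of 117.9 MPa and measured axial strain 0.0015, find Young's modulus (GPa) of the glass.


Young's modulus: E = stress / strain
  E = 117.9 MPa / 0.0015 = 78600 MPa
Convert to GPa: 78600 / 1000 = 78.6 GPa

78.6 GPa


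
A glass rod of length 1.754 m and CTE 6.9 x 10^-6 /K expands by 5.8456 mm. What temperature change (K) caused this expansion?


Rearrange dL = alpha * L0 * dT for dT:
  dT = dL / (alpha * L0)
  dL (m) = 5.8456 / 1000 = 0.0058456
  dT = 0.0058456 / ((6.9 x 10^-6) * 1.754) = 483.0 K

483.0 K


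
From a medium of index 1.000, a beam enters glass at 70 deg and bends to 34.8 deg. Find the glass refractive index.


Apply Snell's law: n1 * sin(theta1) = n2 * sin(theta2)
  n2 = n1 * sin(theta1) / sin(theta2)
  sin(70) = 0.939693
  sin(34.8) = 0.570714
  n2 = 1.000 * 0.939693 / 0.570714 = 1.6465

1.6465


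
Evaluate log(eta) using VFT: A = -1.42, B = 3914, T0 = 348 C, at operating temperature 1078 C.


VFT equation: log(eta) = A + B / (T - T0)
  T - T0 = 1078 - 348 = 730
  B / (T - T0) = 3914 / 730 = 5.362
  log(eta) = -1.42 + 5.362 = 3.942

3.942


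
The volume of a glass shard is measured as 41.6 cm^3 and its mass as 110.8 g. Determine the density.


Use the definition of density:
  rho = mass / volume
  rho = 110.8 / 41.6 = 2.663 g/cm^3

2.663 g/cm^3


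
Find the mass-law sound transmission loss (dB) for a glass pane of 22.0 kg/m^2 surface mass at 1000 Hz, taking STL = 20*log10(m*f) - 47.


Mass law: STL = 20 * log10(m * f) - 47
  m * f = 22.0 * 1000 = 22000
  log10(22000) = 4.34242
  STL = 20 * 4.34242 - 47 = 86.8484 - 47 = 39.8 dB

39.8 dB


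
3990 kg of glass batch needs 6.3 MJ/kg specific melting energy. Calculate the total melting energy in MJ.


Total energy = mass * specific energy
  E = 3990 * 6.3 = 25137 MJ

25137 MJ


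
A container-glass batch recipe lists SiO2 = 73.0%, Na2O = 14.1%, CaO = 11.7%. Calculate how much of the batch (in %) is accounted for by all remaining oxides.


Sum the three major oxides:
  SiO2 + Na2O + CaO = 73.0 + 14.1 + 11.7 = 98.8%
Subtract from 100%:
  Others = 100 - 98.8 = 1.2%

1.2%


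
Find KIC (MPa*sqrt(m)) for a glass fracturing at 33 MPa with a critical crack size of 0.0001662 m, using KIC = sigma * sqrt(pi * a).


Fracture toughness: KIC = sigma * sqrt(pi * a)
  pi * a = pi * 0.0001662 = 0.000522133
  sqrt(pi * a) = 0.02285
  KIC = 33 * 0.02285 = 0.754 MPa*sqrt(m)

0.754 MPa*sqrt(m)


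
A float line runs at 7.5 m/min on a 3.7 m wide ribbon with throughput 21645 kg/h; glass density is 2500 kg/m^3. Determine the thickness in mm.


Ribbon cross-section from mass balance:
  Volume rate = throughput / density = 21645 / 2500 = 8.658 m^3/h
  thickness = volume rate / (speed * 60 * width), i.e.
  thickness = throughput / (60 * speed * width * density) * 1000
  thickness = 21645 / (60 * 7.5 * 3.7 * 2500) * 1000 = 5.2 mm

5.2 mm


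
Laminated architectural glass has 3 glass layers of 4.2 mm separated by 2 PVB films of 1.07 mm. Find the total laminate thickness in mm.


Total thickness = glass contribution + PVB contribution
  Glass: 3 * 4.2 = 12.6 mm
  PVB: 2 * 1.07 = 2.14 mm
  Total = 12.6 + 2.14 = 14.74 mm

14.74 mm
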